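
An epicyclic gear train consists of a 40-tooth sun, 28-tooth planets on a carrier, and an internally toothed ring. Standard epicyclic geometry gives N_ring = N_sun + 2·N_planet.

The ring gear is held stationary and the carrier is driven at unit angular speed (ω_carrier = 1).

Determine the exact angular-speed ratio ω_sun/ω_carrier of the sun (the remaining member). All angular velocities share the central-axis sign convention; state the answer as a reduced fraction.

17/5

N_ring = 40 + 2·28 = 96
40(ω_s−ω_c) = −96(ω_r−ω_c),  ω_r=0, ω_c=1
ω_s = 1 − (96/40)(0−1) = 17/5
ω_s/ω_c = 17/5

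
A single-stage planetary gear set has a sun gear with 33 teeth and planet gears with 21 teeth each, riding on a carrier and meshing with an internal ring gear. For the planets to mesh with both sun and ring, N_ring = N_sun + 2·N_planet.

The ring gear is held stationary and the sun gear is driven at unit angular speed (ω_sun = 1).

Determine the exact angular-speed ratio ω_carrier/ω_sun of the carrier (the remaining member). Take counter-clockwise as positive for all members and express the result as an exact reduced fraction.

11/36

N_ring = 33 + 2·21 = 75
33(ω_s−ω_c) = −75(ω_r−ω_c),  ω_r=0, ω_s=1
33(1−ω_c) = −75(0−ω_c)  ⇒  108ω_c = 33  ⇒  ω_c = 11/36
ω_c/ω_s = 11/36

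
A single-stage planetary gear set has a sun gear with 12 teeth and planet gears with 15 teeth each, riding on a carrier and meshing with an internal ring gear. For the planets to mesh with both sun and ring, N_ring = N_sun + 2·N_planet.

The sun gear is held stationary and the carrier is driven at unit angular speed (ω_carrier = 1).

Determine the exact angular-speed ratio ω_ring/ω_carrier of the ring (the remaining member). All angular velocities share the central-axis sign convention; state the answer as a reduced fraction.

9/7

N_ring = 12 + 2·15 = 42
12(ω_s−ω_c) = −42(ω_r−ω_c),  ω_s=0, ω_c=1
ω_r = 1 − (12/42)(0−1) = 9/7
ω_r/ω_c = 9/7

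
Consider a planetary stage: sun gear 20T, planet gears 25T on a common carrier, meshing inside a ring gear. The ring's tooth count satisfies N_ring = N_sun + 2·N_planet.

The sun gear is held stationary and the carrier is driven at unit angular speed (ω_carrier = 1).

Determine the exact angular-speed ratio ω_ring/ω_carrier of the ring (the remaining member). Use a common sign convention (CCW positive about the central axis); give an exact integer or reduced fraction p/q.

9/7

N_ring = 20 + 2·25 = 70
20(ω_s−ω_c) = −70(ω_r−ω_c),  ω_s=0, ω_c=1
ω_r = 1 − (20/70)(0−1) = 9/7
ω_r/ω_c = 9/7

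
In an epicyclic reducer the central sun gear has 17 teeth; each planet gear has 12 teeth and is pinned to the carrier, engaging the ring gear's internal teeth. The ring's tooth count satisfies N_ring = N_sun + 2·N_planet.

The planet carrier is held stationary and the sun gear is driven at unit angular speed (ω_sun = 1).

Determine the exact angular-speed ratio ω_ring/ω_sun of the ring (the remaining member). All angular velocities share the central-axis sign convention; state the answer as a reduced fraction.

N_ring = 17 + 2·12 = 41
17(ω_s−ω_c) = −41(ω_r−ω_c),  ω_c=0, ω_s=1
ω_r = 0 − (17/41)(1−0) = -17/41
ω_r/ω_s = -17/41

-17/41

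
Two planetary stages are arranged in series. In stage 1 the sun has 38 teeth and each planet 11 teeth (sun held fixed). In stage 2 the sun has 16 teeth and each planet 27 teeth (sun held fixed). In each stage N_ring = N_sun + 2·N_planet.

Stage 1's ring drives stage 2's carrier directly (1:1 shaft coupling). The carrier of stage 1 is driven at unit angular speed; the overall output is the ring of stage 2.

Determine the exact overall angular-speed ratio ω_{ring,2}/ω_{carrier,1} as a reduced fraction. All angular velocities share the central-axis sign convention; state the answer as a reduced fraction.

Stage 1: N_ring = 38 + 2·11 = 60
Stage 1: 38(ω_s−ω_c) = −60(ω_r−ω_c),  ω_s=0, ω_c=1
Stage 1: ω_r = 1 − (38/60)(0−1) = 49/30
  ⇒ ω_r¹/ω_c¹ = 49/30
Stage 2: N_ring = 16 + 2·27 = 70
Stage 2: 16(ω_s−ω_c) = −70(ω_r−ω_c),  ω_s=0, ω_c=1
Stage 2: ω_r = 1 − (16/70)(0−1) = 43/35
  ⇒ ω_r²/ω_c² = 43/35
Coupling ω_c² = ω_r¹ ⇒ overall = 49/30 × 43/35 = 301/150

301/150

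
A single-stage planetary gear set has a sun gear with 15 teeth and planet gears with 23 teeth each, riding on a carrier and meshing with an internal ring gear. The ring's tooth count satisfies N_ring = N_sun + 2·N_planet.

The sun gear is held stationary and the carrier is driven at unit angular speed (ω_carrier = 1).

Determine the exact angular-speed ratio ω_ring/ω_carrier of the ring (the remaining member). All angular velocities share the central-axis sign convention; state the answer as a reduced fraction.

76/61

N_ring = 15 + 2·23 = 61
15(ω_s−ω_c) = −61(ω_r−ω_c),  ω_s=0, ω_c=1
ω_r = 1 − (15/61)(0−1) = 76/61
ω_r/ω_c = 76/61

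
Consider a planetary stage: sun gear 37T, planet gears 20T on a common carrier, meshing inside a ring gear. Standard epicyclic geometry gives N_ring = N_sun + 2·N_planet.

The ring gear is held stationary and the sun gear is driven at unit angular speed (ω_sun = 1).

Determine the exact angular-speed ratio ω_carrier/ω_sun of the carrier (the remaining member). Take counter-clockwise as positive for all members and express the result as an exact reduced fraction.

37/114

N_ring = 37 + 2·20 = 77
37(ω_s−ω_c) = −77(ω_r−ω_c),  ω_r=0, ω_s=1
37(1−ω_c) = −77(0−ω_c)  ⇒  114ω_c = 37  ⇒  ω_c = 37/114
ω_c/ω_s = 37/114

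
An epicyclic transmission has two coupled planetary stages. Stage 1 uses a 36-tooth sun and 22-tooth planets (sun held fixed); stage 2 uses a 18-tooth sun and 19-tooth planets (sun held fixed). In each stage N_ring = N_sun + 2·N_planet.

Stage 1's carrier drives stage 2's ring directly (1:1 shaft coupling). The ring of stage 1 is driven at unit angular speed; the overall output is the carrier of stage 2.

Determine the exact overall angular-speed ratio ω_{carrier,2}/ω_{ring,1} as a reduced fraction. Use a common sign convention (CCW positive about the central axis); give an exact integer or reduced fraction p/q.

560/1073

Stage 1: N_ring = 36 + 2·22 = 80
Stage 1: 36(ω_s−ω_c) = −80(ω_r−ω_c),  ω_s=0, ω_r=1
Stage 1: 36(0−ω_c) = −80(1−ω_c)  ⇒  116ω_c = 80  ⇒  ω_c = 20/29
  ⇒ ω_c¹/ω_r¹ = 20/29
Stage 2: N_ring = 18 + 2·19 = 56
Stage 2: 18(ω_s−ω_c) = −56(ω_r−ω_c),  ω_s=0, ω_r=1
Stage 2: 18(0−ω_c) = −56(1−ω_c)  ⇒  74ω_c = 56  ⇒  ω_c = 28/37
  ⇒ ω_c²/ω_r² = 28/37
Coupling ω_r² = ω_c¹ ⇒ overall = 20/29 × 28/37 = 560/1073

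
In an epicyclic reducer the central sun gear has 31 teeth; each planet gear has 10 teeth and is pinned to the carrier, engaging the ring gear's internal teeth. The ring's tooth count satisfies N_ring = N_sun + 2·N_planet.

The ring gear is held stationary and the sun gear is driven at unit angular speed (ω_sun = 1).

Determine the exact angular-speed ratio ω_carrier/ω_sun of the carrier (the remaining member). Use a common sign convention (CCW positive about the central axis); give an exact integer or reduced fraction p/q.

31/82

N_ring = 31 + 2·10 = 51
31(ω_s−ω_c) = −51(ω_r−ω_c),  ω_r=0, ω_s=1
31(1−ω_c) = −51(0−ω_c)  ⇒  82ω_c = 31  ⇒  ω_c = 31/82
ω_c/ω_s = 31/82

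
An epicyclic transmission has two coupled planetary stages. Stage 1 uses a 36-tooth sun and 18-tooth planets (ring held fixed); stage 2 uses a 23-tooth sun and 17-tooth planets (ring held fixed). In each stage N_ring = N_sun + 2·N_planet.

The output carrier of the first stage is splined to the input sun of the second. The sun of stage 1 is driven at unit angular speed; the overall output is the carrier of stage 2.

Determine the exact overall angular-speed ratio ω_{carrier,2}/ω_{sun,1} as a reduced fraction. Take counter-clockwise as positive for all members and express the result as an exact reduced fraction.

23/240

Stage 1: N_ring = 36 + 2·18 = 72
Stage 1: 36(ω_s−ω_c) = −72(ω_r−ω_c),  ω_r=0, ω_s=1
Stage 1: 36(1−ω_c) = −72(0−ω_c)  ⇒  108ω_c = 36  ⇒  ω_c = 1/3
  ⇒ ω_c¹/ω_s¹ = 1/3
Stage 2: N_ring = 23 + 2·17 = 57
Stage 2: 23(ω_s−ω_c) = −57(ω_r−ω_c),  ω_r=0, ω_s=1
Stage 2: 23(1−ω_c) = −57(0−ω_c)  ⇒  80ω_c = 23  ⇒  ω_c = 23/80
  ⇒ ω_c²/ω_s² = 23/80
Coupling ω_s² = ω_c¹ ⇒ overall = 1/3 × 23/80 = 23/240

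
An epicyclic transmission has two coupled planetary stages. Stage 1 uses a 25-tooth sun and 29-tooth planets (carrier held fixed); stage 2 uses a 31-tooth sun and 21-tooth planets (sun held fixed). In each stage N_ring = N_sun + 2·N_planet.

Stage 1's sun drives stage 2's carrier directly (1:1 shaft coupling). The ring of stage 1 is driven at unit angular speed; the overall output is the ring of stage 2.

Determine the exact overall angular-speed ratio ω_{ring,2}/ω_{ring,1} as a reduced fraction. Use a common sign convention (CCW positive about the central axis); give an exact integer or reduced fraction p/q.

-8632/1825

Stage 1: N_ring = 25 + 2·29 = 83
Stage 1: 25(ω_s−ω_c) = −83(ω_r−ω_c),  ω_c=0, ω_r=1
Stage 1: ω_s = 0 − (83/25)(1−0) = -83/25
  ⇒ ω_s¹/ω_r¹ = -83/25
Stage 2: N_ring = 31 + 2·21 = 73
Stage 2: 31(ω_s−ω_c) = −73(ω_r−ω_c),  ω_s=0, ω_c=1
Stage 2: ω_r = 1 − (31/73)(0−1) = 104/73
  ⇒ ω_r²/ω_c² = 104/73
Coupling ω_c² = ω_s¹ ⇒ overall = -83/25 × 104/73 = -8632/1825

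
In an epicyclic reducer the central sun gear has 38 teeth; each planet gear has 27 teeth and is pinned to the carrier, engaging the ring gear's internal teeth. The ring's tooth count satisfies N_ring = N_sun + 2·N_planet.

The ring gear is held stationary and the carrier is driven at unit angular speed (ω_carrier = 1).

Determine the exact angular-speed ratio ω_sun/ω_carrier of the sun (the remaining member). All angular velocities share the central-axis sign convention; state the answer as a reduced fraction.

65/19

N_ring = 38 + 2·27 = 92
38(ω_s−ω_c) = −92(ω_r−ω_c),  ω_r=0, ω_c=1
ω_s = 1 − (92/38)(0−1) = 65/19
ω_s/ω_c = 65/19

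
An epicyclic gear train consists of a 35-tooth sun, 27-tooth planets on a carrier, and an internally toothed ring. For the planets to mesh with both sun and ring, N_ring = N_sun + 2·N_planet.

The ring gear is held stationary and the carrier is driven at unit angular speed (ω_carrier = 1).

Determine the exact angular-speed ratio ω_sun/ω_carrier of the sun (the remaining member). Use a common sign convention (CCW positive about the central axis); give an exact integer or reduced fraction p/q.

N_ring = 35 + 2·27 = 89
35(ω_s−ω_c) = −89(ω_r−ω_c),  ω_r=0, ω_c=1
ω_s = 1 − (89/35)(0−1) = 124/35
ω_s/ω_c = 124/35

124/35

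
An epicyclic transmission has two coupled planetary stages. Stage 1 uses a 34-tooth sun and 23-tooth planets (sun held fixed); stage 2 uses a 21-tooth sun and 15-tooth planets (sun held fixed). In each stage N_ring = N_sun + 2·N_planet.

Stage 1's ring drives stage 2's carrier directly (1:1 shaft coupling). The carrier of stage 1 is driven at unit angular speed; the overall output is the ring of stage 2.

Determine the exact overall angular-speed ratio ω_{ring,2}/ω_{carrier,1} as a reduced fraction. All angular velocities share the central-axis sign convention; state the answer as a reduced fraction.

171/85

Stage 1: N_ring = 34 + 2·23 = 80
Stage 1: 34(ω_s−ω_c) = −80(ω_r−ω_c),  ω_s=0, ω_c=1
Stage 1: ω_r = 1 − (34/80)(0−1) = 57/40
  ⇒ ω_r¹/ω_c¹ = 57/40
Stage 2: N_ring = 21 + 2·15 = 51
Stage 2: 21(ω_s−ω_c) = −51(ω_r−ω_c),  ω_s=0, ω_c=1
Stage 2: ω_r = 1 − (21/51)(0−1) = 24/17
  ⇒ ω_r²/ω_c² = 24/17
Coupling ω_c² = ω_r¹ ⇒ overall = 57/40 × 24/17 = 171/85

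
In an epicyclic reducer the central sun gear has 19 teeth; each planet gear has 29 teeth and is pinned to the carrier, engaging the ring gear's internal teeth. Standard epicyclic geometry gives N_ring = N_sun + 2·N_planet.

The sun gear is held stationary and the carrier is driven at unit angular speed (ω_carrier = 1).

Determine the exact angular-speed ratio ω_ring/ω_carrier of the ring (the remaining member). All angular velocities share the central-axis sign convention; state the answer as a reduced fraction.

N_ring = 19 + 2·29 = 77
19(ω_s−ω_c) = −77(ω_r−ω_c),  ω_s=0, ω_c=1
ω_r = 1 − (19/77)(0−1) = 96/77
ω_r/ω_c = 96/77

96/77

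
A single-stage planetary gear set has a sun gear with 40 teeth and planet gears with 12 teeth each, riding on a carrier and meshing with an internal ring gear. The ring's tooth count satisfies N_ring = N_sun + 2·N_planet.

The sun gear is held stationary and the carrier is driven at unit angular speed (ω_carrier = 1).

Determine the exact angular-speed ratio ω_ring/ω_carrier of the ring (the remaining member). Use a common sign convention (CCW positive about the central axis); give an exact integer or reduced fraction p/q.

13/8

N_ring = 40 + 2·12 = 64
40(ω_s−ω_c) = −64(ω_r−ω_c),  ω_s=0, ω_c=1
ω_r = 1 − (40/64)(0−1) = 13/8
ω_r/ω_c = 13/8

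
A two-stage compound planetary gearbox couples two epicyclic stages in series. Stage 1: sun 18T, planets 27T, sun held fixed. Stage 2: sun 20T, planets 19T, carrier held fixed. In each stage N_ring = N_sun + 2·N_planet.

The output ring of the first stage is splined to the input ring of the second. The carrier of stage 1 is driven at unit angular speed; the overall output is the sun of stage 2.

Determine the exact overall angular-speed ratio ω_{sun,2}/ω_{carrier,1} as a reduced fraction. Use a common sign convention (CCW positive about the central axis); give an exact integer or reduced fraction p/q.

-29/8

Stage 1: N_ring = 18 + 2·27 = 72
Stage 1: 18(ω_s−ω_c) = −72(ω_r−ω_c),  ω_s=0, ω_c=1
Stage 1: ω_r = 1 − (18/72)(0−1) = 5/4
  ⇒ ω_r¹/ω_c¹ = 5/4
Stage 2: N_ring = 20 + 2·19 = 58
Stage 2: 20(ω_s−ω_c) = −58(ω_r−ω_c),  ω_c=0, ω_r=1
Stage 2: ω_s = 0 − (58/20)(1−0) = -29/10
  ⇒ ω_s²/ω_r² = -29/10
Coupling ω_r² = ω_r¹ ⇒ overall = 5/4 × -29/10 = -29/8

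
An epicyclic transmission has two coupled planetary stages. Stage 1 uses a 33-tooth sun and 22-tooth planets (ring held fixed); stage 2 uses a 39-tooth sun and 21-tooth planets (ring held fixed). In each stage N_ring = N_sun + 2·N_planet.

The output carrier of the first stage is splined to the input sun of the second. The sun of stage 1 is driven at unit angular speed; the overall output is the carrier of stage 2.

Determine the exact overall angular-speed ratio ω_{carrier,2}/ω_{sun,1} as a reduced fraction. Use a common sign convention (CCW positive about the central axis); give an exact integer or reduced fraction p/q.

Stage 1: N_ring = 33 + 2·22 = 77
Stage 1: 33(ω_s−ω_c) = −77(ω_r−ω_c),  ω_r=0, ω_s=1
Stage 1: 33(1−ω_c) = −77(0−ω_c)  ⇒  110ω_c = 33  ⇒  ω_c = 3/10
  ⇒ ω_c¹/ω_s¹ = 3/10
Stage 2: N_ring = 39 + 2·21 = 81
Stage 2: 39(ω_s−ω_c) = −81(ω_r−ω_c),  ω_r=0, ω_s=1
Stage 2: 39(1−ω_c) = −81(0−ω_c)  ⇒  120ω_c = 39  ⇒  ω_c = 13/40
  ⇒ ω_c²/ω_s² = 13/40
Coupling ω_s² = ω_c¹ ⇒ overall = 3/10 × 13/40 = 39/400

39/400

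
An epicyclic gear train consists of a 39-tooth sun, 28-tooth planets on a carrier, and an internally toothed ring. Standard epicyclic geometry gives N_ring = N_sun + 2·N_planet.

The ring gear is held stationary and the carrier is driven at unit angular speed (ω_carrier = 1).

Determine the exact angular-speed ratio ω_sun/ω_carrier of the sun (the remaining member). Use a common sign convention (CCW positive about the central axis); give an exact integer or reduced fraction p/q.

N_ring = 39 + 2·28 = 95
39(ω_s−ω_c) = −95(ω_r−ω_c),  ω_r=0, ω_c=1
ω_s = 1 − (95/39)(0−1) = 134/39
ω_s/ω_c = 134/39

134/39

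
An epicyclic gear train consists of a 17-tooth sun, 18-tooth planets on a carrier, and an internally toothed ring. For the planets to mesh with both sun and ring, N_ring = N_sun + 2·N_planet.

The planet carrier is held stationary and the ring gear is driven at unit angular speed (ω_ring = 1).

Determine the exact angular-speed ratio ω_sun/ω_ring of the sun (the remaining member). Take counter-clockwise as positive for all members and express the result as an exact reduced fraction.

N_ring = 17 + 2·18 = 53
17(ω_s−ω_c) = −53(ω_r−ω_c),  ω_c=0, ω_r=1
ω_s = 0 − (53/17)(1−0) = -53/17
ω_s/ω_r = -53/17

-53/17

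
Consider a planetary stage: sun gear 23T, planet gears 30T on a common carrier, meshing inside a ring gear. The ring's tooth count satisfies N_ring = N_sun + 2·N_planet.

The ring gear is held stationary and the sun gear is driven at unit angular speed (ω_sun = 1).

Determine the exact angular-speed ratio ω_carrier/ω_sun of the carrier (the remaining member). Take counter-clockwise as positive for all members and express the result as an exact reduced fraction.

N_ring = 23 + 2·30 = 83
23(ω_s−ω_c) = −83(ω_r−ω_c),  ω_r=0, ω_s=1
23(1−ω_c) = −83(0−ω_c)  ⇒  106ω_c = 23  ⇒  ω_c = 23/106
ω_c/ω_s = 23/106

23/106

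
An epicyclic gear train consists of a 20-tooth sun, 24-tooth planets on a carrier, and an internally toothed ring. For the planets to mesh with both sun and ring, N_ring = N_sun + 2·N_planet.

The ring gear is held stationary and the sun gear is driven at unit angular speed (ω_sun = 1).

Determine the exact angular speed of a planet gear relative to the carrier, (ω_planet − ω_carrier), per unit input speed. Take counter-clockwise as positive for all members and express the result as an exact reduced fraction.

N_ring = 20 + 2·24 = 68
20(ω_s−ω_c) = −68(ω_r−ω_c),  ω_r=0, ω_s=1
20(1−ω_c) = −68(0−ω_c)  ⇒  88ω_c = 20  ⇒  ω_c = 5/22
sun–planet: 20·(1−5/22) = −24·(ω_p−ω_c)  ⇒  ω_p−ω_c = −(20/24)·(17/22) = -85/132

-85/132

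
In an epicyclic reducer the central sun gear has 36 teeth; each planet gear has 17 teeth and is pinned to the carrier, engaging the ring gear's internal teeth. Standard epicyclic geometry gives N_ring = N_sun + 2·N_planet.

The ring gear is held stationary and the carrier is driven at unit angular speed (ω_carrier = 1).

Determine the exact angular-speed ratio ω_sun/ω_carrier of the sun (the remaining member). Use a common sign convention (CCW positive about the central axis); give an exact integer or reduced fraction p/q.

N_ring = 36 + 2·17 = 70
36(ω_s−ω_c) = −70(ω_r−ω_c),  ω_r=0, ω_c=1
ω_s = 1 − (70/36)(0−1) = 53/18
ω_s/ω_c = 53/18

53/18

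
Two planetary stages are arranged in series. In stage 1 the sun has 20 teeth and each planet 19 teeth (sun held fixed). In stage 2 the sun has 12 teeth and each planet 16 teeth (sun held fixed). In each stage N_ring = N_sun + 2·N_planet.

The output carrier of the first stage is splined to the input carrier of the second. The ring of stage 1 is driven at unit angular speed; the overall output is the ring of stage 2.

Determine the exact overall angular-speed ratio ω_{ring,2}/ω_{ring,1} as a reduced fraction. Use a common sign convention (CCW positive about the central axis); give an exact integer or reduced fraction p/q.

406/429

Stage 1: N_ring = 20 + 2·19 = 58
Stage 1: 20(ω_s−ω_c) = −58(ω_r−ω_c),  ω_s=0, ω_r=1
Stage 1: 20(0−ω_c) = −58(1−ω_c)  ⇒  78ω_c = 58  ⇒  ω_c = 29/39
  ⇒ ω_c¹/ω_r¹ = 29/39
Stage 2: N_ring = 12 + 2·16 = 44
Stage 2: 12(ω_s−ω_c) = −44(ω_r−ω_c),  ω_s=0, ω_c=1
Stage 2: ω_r = 1 − (12/44)(0−1) = 14/11
  ⇒ ω_r²/ω_c² = 14/11
Coupling ω_c² = ω_c¹ ⇒ overall = 29/39 × 14/11 = 406/429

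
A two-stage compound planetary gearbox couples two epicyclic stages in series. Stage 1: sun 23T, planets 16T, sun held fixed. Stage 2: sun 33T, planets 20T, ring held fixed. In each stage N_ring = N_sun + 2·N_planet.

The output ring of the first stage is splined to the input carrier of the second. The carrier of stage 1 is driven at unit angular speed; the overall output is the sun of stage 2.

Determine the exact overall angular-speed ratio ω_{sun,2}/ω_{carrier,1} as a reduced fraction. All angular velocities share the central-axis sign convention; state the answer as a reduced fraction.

2756/605

Stage 1: N_ring = 23 + 2·16 = 55
Stage 1: 23(ω_s−ω_c) = −55(ω_r−ω_c),  ω_s=0, ω_c=1
Stage 1: ω_r = 1 − (23/55)(0−1) = 78/55
  ⇒ ω_r¹/ω_c¹ = 78/55
Stage 2: N_ring = 33 + 2·20 = 73
Stage 2: 33(ω_s−ω_c) = −73(ω_r−ω_c),  ω_r=0, ω_c=1
Stage 2: ω_s = 1 − (73/33)(0−1) = 106/33
  ⇒ ω_s²/ω_c² = 106/33
Coupling ω_c² = ω_r¹ ⇒ overall = 78/55 × 106/33 = 2756/605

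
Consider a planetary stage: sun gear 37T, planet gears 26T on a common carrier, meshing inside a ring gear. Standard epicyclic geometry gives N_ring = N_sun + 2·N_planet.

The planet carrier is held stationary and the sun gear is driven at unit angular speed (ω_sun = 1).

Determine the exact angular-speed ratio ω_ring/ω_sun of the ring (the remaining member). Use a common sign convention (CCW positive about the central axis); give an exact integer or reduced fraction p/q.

-37/89

N_ring = 37 + 2·26 = 89
37(ω_s−ω_c) = −89(ω_r−ω_c),  ω_c=0, ω_s=1
ω_r = 0 − (37/89)(1−0) = -37/89
ω_r/ω_s = -37/89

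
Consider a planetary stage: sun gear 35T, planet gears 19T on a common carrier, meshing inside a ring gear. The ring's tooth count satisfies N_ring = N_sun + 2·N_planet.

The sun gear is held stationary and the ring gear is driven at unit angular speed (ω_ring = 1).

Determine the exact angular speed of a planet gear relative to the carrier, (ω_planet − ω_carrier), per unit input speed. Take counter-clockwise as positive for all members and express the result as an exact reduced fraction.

N_ring = 35 + 2·19 = 73
35(ω_s−ω_c) = −73(ω_r−ω_c),  ω_s=0, ω_r=1
35(0−ω_c) = −73(1−ω_c)  ⇒  108ω_c = 73  ⇒  ω_c = 73/108
sun–planet: 35·(0−73/108) = −19·(ω_p−ω_c)  ⇒  ω_p−ω_c = −(35/19)·(-73/108) = 2555/2052

2555/2052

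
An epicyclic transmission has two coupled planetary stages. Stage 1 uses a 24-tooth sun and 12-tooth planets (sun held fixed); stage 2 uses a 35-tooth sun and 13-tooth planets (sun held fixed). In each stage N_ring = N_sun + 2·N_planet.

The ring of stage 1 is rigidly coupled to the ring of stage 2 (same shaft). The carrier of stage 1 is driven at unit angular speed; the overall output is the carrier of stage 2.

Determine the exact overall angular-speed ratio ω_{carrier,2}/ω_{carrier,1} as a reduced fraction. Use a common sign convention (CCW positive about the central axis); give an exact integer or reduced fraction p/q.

Stage 1: N_ring = 24 + 2·12 = 48
Stage 1: 24(ω_s−ω_c) = −48(ω_r−ω_c),  ω_s=0, ω_c=1
Stage 1: ω_r = 1 − (24/48)(0−1) = 3/2
  ⇒ ω_r¹/ω_c¹ = 3/2
Stage 2: N_ring = 35 + 2·13 = 61
Stage 2: 35(ω_s−ω_c) = −61(ω_r−ω_c),  ω_s=0, ω_r=1
Stage 2: 35(0−ω_c) = −61(1−ω_c)  ⇒  96ω_c = 61  ⇒  ω_c = 61/96
  ⇒ ω_c²/ω_r² = 61/96
Coupling ω_r² = ω_r¹ ⇒ overall = 3/2 × 61/96 = 61/64

61/64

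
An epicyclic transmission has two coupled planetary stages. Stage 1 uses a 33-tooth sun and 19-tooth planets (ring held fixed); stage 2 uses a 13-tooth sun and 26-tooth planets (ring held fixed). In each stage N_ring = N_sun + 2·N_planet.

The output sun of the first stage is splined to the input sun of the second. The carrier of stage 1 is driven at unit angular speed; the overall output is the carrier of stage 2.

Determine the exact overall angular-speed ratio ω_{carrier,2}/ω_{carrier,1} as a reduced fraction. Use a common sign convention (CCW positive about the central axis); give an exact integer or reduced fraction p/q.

52/99

Stage 1: N_ring = 33 + 2·19 = 71
Stage 1: 33(ω_s−ω_c) = −71(ω_r−ω_c),  ω_r=0, ω_c=1
Stage 1: ω_s = 1 − (71/33)(0−1) = 104/33
  ⇒ ω_s¹/ω_c¹ = 104/33
Stage 2: N_ring = 13 + 2·26 = 65
Stage 2: 13(ω_s−ω_c) = −65(ω_r−ω_c),  ω_r=0, ω_s=1
Stage 2: 13(1−ω_c) = −65(0−ω_c)  ⇒  78ω_c = 13  ⇒  ω_c = 1/6
  ⇒ ω_c²/ω_s² = 1/6
Coupling ω_s² = ω_s¹ ⇒ overall = 104/33 × 1/6 = 52/99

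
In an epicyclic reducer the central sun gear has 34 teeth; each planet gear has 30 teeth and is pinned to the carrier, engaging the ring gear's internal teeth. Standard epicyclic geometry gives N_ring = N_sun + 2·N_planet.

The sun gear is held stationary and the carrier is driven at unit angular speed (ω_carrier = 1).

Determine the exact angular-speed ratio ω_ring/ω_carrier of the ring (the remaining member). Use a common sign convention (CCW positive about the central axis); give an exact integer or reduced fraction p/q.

64/47

N_ring = 34 + 2·30 = 94
34(ω_s−ω_c) = −94(ω_r−ω_c),  ω_s=0, ω_c=1
ω_r = 1 − (34/94)(0−1) = 64/47
ω_r/ω_c = 64/47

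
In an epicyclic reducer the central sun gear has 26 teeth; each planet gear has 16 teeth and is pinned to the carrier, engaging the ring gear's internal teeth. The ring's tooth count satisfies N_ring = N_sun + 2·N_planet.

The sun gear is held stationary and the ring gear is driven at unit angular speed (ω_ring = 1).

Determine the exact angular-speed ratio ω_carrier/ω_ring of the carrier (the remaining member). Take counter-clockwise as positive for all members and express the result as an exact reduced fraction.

29/42

N_ring = 26 + 2·16 = 58
26(ω_s−ω_c) = −58(ω_r−ω_c),  ω_s=0, ω_r=1
26(0−ω_c) = −58(1−ω_c)  ⇒  84ω_c = 58  ⇒  ω_c = 29/42
ω_c/ω_r = 29/42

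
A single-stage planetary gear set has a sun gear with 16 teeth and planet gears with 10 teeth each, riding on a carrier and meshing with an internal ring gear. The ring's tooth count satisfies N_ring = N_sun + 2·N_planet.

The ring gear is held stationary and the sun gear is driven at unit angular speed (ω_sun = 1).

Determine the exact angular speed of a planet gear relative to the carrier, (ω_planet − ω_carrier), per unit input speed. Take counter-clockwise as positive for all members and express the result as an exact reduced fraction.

N_ring = 16 + 2·10 = 36
16(ω_s−ω_c) = −36(ω_r−ω_c),  ω_r=0, ω_s=1
16(1−ω_c) = −36(0−ω_c)  ⇒  52ω_c = 16  ⇒  ω_c = 4/13
sun–planet: 16·(1−4/13) = −10·(ω_p−ω_c)  ⇒  ω_p−ω_c = −(16/10)·(9/13) = -72/65

-72/65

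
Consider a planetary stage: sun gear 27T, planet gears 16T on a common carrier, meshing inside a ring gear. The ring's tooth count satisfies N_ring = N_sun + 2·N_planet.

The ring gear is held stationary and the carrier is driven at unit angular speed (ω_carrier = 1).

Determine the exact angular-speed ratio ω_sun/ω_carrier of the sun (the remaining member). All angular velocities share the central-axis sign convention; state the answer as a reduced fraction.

N_ring = 27 + 2·16 = 59
27(ω_s−ω_c) = −59(ω_r−ω_c),  ω_r=0, ω_c=1
ω_s = 1 − (59/27)(0−1) = 86/27
ω_s/ω_c = 86/27

86/27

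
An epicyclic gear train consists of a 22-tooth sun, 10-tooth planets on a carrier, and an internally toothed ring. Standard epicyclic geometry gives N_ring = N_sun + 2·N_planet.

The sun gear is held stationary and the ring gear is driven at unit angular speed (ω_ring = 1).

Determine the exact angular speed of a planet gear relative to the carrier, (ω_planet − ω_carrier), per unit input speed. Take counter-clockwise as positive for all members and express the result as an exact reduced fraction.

N_ring = 22 + 2·10 = 42
22(ω_s−ω_c) = −42(ω_r−ω_c),  ω_s=0, ω_r=1
22(0−ω_c) = −42(1−ω_c)  ⇒  64ω_c = 42  ⇒  ω_c = 21/32
sun–planet: 22·(0−21/32) = −10·(ω_p−ω_c)  ⇒  ω_p−ω_c = −(22/10)·(-21/32) = 231/160

231/160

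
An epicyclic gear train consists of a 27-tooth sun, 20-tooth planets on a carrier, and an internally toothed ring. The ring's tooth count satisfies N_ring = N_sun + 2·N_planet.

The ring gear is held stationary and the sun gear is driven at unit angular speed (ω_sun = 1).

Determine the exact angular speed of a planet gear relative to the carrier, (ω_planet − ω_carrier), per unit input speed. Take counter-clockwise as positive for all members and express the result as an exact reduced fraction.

N_ring = 27 + 2·20 = 67
27(ω_s−ω_c) = −67(ω_r−ω_c),  ω_r=0, ω_s=1
27(1−ω_c) = −67(0−ω_c)  ⇒  94ω_c = 27  ⇒  ω_c = 27/94
sun–planet: 27·(1−27/94) = −20·(ω_p−ω_c)  ⇒  ω_p−ω_c = −(27/20)·(67/94) = -1809/1880

-1809/1880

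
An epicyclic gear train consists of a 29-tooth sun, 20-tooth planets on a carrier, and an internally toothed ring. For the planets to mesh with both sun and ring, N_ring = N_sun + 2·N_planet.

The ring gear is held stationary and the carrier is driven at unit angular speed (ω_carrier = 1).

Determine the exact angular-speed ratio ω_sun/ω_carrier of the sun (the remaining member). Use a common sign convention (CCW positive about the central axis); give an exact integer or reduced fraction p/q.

98/29

N_ring = 29 + 2·20 = 69
29(ω_s−ω_c) = −69(ω_r−ω_c),  ω_r=0, ω_c=1
ω_s = 1 − (69/29)(0−1) = 98/29
ω_s/ω_c = 98/29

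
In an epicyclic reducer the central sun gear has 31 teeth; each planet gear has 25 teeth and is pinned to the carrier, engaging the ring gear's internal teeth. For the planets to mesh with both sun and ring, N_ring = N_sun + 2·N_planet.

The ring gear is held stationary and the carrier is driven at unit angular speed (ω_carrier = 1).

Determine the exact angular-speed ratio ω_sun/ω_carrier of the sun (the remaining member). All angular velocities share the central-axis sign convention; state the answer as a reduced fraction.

N_ring = 31 + 2·25 = 81
31(ω_s−ω_c) = −81(ω_r−ω_c),  ω_r=0, ω_c=1
ω_s = 1 − (81/31)(0−1) = 112/31
ω_s/ω_c = 112/31

112/31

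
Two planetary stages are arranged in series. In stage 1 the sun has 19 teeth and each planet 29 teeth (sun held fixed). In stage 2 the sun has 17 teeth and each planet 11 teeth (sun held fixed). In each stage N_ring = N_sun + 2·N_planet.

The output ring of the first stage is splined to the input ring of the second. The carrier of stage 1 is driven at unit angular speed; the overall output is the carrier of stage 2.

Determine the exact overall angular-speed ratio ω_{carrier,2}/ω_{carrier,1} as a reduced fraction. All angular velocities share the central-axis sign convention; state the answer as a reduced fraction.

468/539

Stage 1: N_ring = 19 + 2·29 = 77
Stage 1: 19(ω_s−ω_c) = −77(ω_r−ω_c),  ω_s=0, ω_c=1
Stage 1: ω_r = 1 − (19/77)(0−1) = 96/77
  ⇒ ω_r¹/ω_c¹ = 96/77
Stage 2: N_ring = 17 + 2·11 = 39
Stage 2: 17(ω_s−ω_c) = −39(ω_r−ω_c),  ω_s=0, ω_r=1
Stage 2: 17(0−ω_c) = −39(1−ω_c)  ⇒  56ω_c = 39  ⇒  ω_c = 39/56
  ⇒ ω_c²/ω_r² = 39/56
Coupling ω_r² = ω_r¹ ⇒ overall = 96/77 × 39/56 = 468/539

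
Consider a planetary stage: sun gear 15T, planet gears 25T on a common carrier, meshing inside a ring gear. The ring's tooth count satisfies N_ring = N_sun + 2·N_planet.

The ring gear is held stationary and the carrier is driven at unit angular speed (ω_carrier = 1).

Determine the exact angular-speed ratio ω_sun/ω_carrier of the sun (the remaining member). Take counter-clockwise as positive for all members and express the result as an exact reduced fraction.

N_ring = 15 + 2·25 = 65
15(ω_s−ω_c) = −65(ω_r−ω_c),  ω_r=0, ω_c=1
ω_s = 1 − (65/15)(0−1) = 16/3
ω_s/ω_c = 16/3

16/3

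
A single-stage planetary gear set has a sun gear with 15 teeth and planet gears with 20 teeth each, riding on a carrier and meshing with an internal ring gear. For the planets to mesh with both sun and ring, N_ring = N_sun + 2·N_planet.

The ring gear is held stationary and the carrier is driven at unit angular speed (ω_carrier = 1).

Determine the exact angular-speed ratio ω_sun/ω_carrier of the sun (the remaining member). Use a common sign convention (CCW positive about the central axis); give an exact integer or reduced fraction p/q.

N_ring = 15 + 2·20 = 55
15(ω_s−ω_c) = −55(ω_r−ω_c),  ω_r=0, ω_c=1
ω_s = 1 − (55/15)(0−1) = 14/3
ω_s/ω_c = 14/3

14/3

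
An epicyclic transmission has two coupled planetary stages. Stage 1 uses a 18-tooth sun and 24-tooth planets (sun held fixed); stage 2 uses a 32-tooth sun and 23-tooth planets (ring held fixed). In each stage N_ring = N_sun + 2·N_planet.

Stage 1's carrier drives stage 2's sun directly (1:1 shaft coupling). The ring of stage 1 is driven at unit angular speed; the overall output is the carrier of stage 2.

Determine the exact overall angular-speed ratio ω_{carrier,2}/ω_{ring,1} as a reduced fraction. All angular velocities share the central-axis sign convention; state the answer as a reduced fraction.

8/35

Stage 1: N_ring = 18 + 2·24 = 66
Stage 1: 18(ω_s−ω_c) = −66(ω_r−ω_c),  ω_s=0, ω_r=1
Stage 1: 18(0−ω_c) = −66(1−ω_c)  ⇒  84ω_c = 66  ⇒  ω_c = 11/14
  ⇒ ω_c¹/ω_r¹ = 11/14
Stage 2: N_ring = 32 + 2·23 = 78
Stage 2: 32(ω_s−ω_c) = −78(ω_r−ω_c),  ω_r=0, ω_s=1
Stage 2: 32(1−ω_c) = −78(0−ω_c)  ⇒  110ω_c = 32  ⇒  ω_c = 16/55
  ⇒ ω_c²/ω_s² = 16/55
Coupling ω_s² = ω_c¹ ⇒ overall = 11/14 × 16/55 = 8/35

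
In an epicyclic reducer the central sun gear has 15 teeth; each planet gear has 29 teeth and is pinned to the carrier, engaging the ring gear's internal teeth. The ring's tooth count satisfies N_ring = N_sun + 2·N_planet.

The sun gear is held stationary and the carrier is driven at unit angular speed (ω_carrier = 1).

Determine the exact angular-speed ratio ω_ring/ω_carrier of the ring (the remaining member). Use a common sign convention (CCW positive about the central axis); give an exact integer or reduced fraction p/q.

N_ring = 15 + 2·29 = 73
15(ω_s−ω_c) = −73(ω_r−ω_c),  ω_s=0, ω_c=1
ω_r = 1 − (15/73)(0−1) = 88/73
ω_r/ω_c = 88/73

88/73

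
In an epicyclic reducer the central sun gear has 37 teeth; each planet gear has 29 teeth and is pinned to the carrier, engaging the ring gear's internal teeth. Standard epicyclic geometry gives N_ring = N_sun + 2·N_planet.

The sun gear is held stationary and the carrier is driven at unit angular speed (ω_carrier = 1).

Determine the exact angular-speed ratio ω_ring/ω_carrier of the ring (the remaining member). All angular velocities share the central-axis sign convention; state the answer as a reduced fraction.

N_ring = 37 + 2·29 = 95
37(ω_s−ω_c) = −95(ω_r−ω_c),  ω_s=0, ω_c=1
ω_r = 1 − (37/95)(0−1) = 132/95
ω_r/ω_c = 132/95

132/95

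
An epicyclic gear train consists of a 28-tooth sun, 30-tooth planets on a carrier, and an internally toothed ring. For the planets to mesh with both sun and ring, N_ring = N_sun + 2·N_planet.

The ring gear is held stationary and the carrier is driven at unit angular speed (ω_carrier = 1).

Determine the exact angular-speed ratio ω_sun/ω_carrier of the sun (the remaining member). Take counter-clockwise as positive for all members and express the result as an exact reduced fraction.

N_ring = 28 + 2·30 = 88
28(ω_s−ω_c) = −88(ω_r−ω_c),  ω_r=0, ω_c=1
ω_s = 1 − (88/28)(0−1) = 29/7
ω_s/ω_c = 29/7

29/7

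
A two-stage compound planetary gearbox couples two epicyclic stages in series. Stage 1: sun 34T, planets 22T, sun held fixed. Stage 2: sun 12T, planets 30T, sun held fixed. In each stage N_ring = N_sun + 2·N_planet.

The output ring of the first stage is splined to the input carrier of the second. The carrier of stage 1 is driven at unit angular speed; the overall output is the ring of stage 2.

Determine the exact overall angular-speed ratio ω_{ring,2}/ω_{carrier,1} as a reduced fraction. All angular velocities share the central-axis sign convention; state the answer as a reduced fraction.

Stage 1: N_ring = 34 + 2·22 = 78
Stage 1: 34(ω_s−ω_c) = −78(ω_r−ω_c),  ω_s=0, ω_c=1
Stage 1: ω_r = 1 − (34/78)(0−1) = 56/39
  ⇒ ω_r¹/ω_c¹ = 56/39
Stage 2: N_ring = 12 + 2·30 = 72
Stage 2: 12(ω_s−ω_c) = −72(ω_r−ω_c),  ω_s=0, ω_c=1
Stage 2: ω_r = 1 − (12/72)(0−1) = 7/6
  ⇒ ω_r²/ω_c² = 7/6
Coupling ω_c² = ω_r¹ ⇒ overall = 56/39 × 7/6 = 196/117

196/117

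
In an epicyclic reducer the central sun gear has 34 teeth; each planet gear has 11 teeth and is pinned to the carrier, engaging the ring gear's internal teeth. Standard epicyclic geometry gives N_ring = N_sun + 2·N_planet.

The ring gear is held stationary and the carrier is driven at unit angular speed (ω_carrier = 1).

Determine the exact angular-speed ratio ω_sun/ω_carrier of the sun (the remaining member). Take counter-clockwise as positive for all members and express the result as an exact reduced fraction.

45/17

N_ring = 34 + 2·11 = 56
34(ω_s−ω_c) = −56(ω_r−ω_c),  ω_r=0, ω_c=1
ω_s = 1 − (56/34)(0−1) = 45/17
ω_s/ω_c = 45/17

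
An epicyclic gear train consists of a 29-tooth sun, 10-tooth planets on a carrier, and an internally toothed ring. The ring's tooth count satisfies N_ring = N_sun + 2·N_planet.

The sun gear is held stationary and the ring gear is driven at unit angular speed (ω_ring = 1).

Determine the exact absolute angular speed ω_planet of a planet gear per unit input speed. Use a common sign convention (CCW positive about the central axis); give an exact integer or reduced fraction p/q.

N_ring = 29 + 2·10 = 49
29(ω_s−ω_c) = −49(ω_r−ω_c),  ω_s=0, ω_r=1
29(0−ω_c) = −49(1−ω_c)  ⇒  78ω_c = 49  ⇒  ω_c = 49/78
sun–planet: 29·(0−49/78) = −10·(ω_p−ω_c)  ⇒  ω_p−ω_c = −(29/10)·(-49/78) = 1421/780
ω_p = 49/78 + 1421/780 = 49/20

49/20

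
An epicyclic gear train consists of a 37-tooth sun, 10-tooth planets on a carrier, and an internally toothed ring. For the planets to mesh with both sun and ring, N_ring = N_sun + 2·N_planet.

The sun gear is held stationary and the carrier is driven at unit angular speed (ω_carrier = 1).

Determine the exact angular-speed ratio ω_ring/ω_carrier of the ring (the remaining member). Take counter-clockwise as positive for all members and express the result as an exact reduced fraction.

N_ring = 37 + 2·10 = 57
37(ω_s−ω_c) = −57(ω_r−ω_c),  ω_s=0, ω_c=1
ω_r = 1 − (37/57)(0−1) = 94/57
ω_r/ω_c = 94/57

94/57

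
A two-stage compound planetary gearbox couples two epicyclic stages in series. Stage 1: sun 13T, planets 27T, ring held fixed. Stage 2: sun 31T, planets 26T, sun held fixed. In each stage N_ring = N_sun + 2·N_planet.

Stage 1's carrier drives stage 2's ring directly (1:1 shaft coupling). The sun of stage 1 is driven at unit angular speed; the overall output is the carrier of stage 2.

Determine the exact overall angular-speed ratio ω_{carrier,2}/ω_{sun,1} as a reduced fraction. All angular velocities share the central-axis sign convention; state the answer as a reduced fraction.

1079/9120

Stage 1: N_ring = 13 + 2·27 = 67
Stage 1: 13(ω_s−ω_c) = −67(ω_r−ω_c),  ω_r=0, ω_s=1
Stage 1: 13(1−ω_c) = −67(0−ω_c)  ⇒  80ω_c = 13  ⇒  ω_c = 13/80
  ⇒ ω_c¹/ω_s¹ = 13/80
Stage 2: N_ring = 31 + 2·26 = 83
Stage 2: 31(ω_s−ω_c) = −83(ω_r−ω_c),  ω_s=0, ω_r=1
Stage 2: 31(0−ω_c) = −83(1−ω_c)  ⇒  114ω_c = 83  ⇒  ω_c = 83/114
  ⇒ ω_c²/ω_r² = 83/114
Coupling ω_r² = ω_c¹ ⇒ overall = 13/80 × 83/114 = 1079/9120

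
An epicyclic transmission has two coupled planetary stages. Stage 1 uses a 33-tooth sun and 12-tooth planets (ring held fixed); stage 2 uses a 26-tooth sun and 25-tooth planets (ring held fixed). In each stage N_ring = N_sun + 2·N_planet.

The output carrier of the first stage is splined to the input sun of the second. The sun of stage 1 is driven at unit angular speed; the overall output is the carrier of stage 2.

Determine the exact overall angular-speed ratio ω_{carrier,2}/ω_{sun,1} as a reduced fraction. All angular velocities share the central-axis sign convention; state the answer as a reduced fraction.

Stage 1: N_ring = 33 + 2·12 = 57
Stage 1: 33(ω_s−ω_c) = −57(ω_r−ω_c),  ω_r=0, ω_s=1
Stage 1: 33(1−ω_c) = −57(0−ω_c)  ⇒  90ω_c = 33  ⇒  ω_c = 11/30
  ⇒ ω_c¹/ω_s¹ = 11/30
Stage 2: N_ring = 26 + 2·25 = 76
Stage 2: 26(ω_s−ω_c) = −76(ω_r−ω_c),  ω_r=0, ω_s=1
Stage 2: 26(1−ω_c) = −76(0−ω_c)  ⇒  102ω_c = 26  ⇒  ω_c = 13/51
  ⇒ ω_c²/ω_s² = 13/51
Coupling ω_s² = ω_c¹ ⇒ overall = 11/30 × 13/51 = 143/1530

143/1530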